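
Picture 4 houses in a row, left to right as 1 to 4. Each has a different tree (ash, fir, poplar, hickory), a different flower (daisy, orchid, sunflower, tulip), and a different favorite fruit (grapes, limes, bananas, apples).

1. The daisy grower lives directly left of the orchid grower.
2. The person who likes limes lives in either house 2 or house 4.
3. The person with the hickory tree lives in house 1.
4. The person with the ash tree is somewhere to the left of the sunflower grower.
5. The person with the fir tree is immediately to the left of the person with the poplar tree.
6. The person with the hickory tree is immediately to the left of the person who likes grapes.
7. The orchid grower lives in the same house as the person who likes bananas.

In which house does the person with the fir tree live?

3

Clue 3 places the person with the hickory tree in house 1.
The person who likes grapes is in house 2 (clue 6).
House 4 tree: only poplar fits.
The only favorite fruit still possible for house 1 is apples.
The only favorite fruit still possible for house 3 is bananas.
That leaves limes as the favorite fruit for house 4.
From clue 5, the person with the fir tree must be in house 3.
The orchid grower is in house 3 (clue 7).
House 2 tree: only ash fits.
House 4 flower: only sunflower fits.
From clue 1, the daisy grower must be in house 2.
House 1's flower must be tulip (nothing else left).
So: house 1 = hickory/tulip/apples, house 2 = ash/daisy/grapes, house 3 = fir/orchid/bananas, house 4 = poplar/sunflower/limes.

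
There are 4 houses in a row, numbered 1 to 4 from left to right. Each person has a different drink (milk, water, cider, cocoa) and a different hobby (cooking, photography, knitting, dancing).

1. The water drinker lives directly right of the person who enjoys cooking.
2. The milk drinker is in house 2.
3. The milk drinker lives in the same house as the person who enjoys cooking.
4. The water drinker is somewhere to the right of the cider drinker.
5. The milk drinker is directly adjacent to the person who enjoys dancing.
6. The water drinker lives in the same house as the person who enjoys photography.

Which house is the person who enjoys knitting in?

By clue 2, the milk drinker is in house 2.
Clue 3: the person who enjoys cooking is in house 2.
The water drinker is in house 3 (clue 1).
Clue 4: the cider drinker is in house 1.
Clue 6: the person who enjoys photography is in house 3.
House 4's drink must be cocoa (nothing else left).
So house 1 gets dancing for hobby.
The only hobby still possible for house 4 is knitting.
So: house 1 = cider/dancing, house 2 = milk/cooking, house 3 = water/photography, house 4 = cocoa/knitting.

4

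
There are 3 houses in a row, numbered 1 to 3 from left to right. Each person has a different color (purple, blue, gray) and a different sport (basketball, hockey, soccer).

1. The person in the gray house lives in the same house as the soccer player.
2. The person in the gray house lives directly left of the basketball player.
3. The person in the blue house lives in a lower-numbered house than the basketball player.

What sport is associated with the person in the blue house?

hockey

That leaves purple as the color for house 3.
The person in the blue house is narrowed to house 1 or 2; consider each.
Placing it in house 2 leads to a contradiction, so it's in house 1.
House 2's color must be gray (nothing else left).
The soccer player is in house 2 (clue 1).
Clue 2: the basketball player is in house 3.
That leaves hockey as the sport for house 1.
So: house 1 = blue/hockey, house 2 = gray/soccer, house 3 = purple/basketball.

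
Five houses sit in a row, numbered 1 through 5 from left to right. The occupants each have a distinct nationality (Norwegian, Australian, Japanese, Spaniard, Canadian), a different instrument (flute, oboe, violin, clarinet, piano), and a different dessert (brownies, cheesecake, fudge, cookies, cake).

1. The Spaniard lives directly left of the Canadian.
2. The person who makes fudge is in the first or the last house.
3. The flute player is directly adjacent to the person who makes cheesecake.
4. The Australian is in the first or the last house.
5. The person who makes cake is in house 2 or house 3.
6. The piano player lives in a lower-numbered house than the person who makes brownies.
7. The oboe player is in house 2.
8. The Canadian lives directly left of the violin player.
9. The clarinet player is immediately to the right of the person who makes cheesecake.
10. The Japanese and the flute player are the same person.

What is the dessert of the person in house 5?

brownies

The oboe player is in house 2 (clue 7).
The Australian is narrowed to house 1 or 5; consider each.
Placing it in house 1 leads to a contradiction, so it's in house 5.
The person who makes cake is narrowed to house 2 or 3; consider each.
Placing it in house 2 leads to a contradiction, so it's in house 3.
The Japanese is narrowed to house 1 or 3; consider each.
Placing it in house 3 leads to a contradiction, so it's in house 1.
Clue 10 places the flute player in house 1.
From clue 3, the person who makes cheesecake must be in house 2.
From clue 9, the clarinet player must be in house 3.
House 4 instrument: only piano fits.
The only instrument still possible for house 5 is violin.
From clue 6, the person who makes brownies must be in house 5.
Clue 8 places the Canadian in house 4.
So house 1 gets fudge for dessert.
That leaves cookies as the dessert for house 4.
By clue 1, the Spaniard is in house 3.
House 2's nationality must be Norwegian (nothing else left).
So: house 1 = Japanese/flute/fudge, house 2 = Norwegian/oboe/cheesecake, house 3 = Spaniard/clarinet/cake, house 4 = Canadian/piano/cookies, house 5 = Australian/violin/brownies.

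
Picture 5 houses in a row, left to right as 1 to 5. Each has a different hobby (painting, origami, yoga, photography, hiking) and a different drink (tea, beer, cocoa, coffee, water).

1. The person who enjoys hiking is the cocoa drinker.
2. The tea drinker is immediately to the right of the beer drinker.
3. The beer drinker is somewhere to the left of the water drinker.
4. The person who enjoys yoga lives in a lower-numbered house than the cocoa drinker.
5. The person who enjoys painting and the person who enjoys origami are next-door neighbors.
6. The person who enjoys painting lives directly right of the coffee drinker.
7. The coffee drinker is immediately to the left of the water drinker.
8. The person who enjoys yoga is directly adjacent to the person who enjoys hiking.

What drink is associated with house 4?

coffee

The person who enjoys hiking is narrowed to house 2 or 3 or 4 or 5; consider each.
Placing it in house 2 and house 4 and house 5 leads to a contradiction, so it's in house 3.
From clue 1, the cocoa drinker must be in house 3.
From clue 8, the person who enjoys yoga must be in house 2.
Clue 6 places the person who enjoys painting in house 5.
The coffee drinker is in house 4 (clue 6).
From clue 7, the water drinker must be in house 5.
That leaves photography as the hobby for house 1.
House 4 hobby: only origami fits.
House 1's drink must be beer (nothing else left).
House 2 drink: only tea fits.
So: house 1 = photography/beer, house 2 = yoga/tea, house 3 = hiking/cocoa, house 4 = origami/coffee, house 5 = painting/water.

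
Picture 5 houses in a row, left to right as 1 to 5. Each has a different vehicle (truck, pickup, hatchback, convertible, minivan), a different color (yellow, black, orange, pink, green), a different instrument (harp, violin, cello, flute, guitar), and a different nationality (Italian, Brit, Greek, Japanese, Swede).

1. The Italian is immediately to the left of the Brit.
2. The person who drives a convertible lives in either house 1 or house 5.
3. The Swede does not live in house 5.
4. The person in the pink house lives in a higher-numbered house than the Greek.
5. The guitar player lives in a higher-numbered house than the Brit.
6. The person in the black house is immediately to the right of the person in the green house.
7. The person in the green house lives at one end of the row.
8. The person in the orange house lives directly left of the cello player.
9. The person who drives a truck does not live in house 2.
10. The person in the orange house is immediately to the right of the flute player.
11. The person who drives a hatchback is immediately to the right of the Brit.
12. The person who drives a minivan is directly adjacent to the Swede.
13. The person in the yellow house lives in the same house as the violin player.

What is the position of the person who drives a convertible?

1

By clue 7, the person in the green house is in house 1.
The only nationality still possible for house 5 is Japanese.
Clue 6: the person in the black house is in house 2.
House 1's instrument must be harp (nothing else left).
So house 2 gets flute for instrument.
From clue 10, the person in the orange house must be in house 3.
The cello player is in house 4 (clue 8).
The only instrument still possible for house 3 is guitar.
The only instrument still possible for house 5 is violin.
By clue 5, the Brit is in house 2.
Clue 11: the person who drives a hatchback is in house 3.
By clue 13, the person in the yellow house is in house 5.
House 4 color: only pink fits.
Clue 1 places the Italian in house 1.
House 3 nationality: only Greek fits.
The only nationality still possible for house 4 is Swede.
By clue 12, the person who drives a minivan is in house 5.
House 2 vehicle: only pickup fits.
So house 4 gets truck for vehicle.
The only vehicle still possible for house 1 is convertible.
So: house 1 = convertible/green/harp/Italian, house 2 = pickup/black/flute/Brit, house 3 = hatchback/orange/guitar/Greek, house 4 = truck/pink/cello/Swede, house 5 = minivan/yellow/violin/Japanese.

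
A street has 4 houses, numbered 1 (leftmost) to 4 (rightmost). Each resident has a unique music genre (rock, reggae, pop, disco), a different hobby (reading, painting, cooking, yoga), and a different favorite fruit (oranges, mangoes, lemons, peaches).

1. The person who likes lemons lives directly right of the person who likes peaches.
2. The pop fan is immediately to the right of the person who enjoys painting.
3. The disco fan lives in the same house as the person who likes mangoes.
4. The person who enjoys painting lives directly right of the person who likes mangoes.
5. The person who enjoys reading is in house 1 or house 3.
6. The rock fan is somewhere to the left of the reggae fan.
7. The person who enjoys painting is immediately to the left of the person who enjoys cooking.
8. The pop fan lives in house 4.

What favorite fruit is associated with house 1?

By clue 8, the pop fan is in house 4.
From clue 2, the person who enjoys painting must be in house 3.
By clue 4, the person who likes mangoes is in house 2.
Clue 7: the person who enjoys cooking is in house 4.
So house 3 gets reggae for music genre.
House 2 hobby: only yoga fits.
Clue 1: the person who likes lemons is in house 4.
Clue 1: the person who likes peaches is in house 3.
Clue 3 places the disco fan in house 2.
That leaves rock as the music genre for house 1.
That leaves reading as the hobby for house 1.
That leaves oranges as the favorite fruit for house 1.
So: house 1 = rock/reading/oranges, house 2 = disco/yoga/mangoes, house 3 = reggae/painting/peaches, house 4 = pop/cooking/lemons.

oranges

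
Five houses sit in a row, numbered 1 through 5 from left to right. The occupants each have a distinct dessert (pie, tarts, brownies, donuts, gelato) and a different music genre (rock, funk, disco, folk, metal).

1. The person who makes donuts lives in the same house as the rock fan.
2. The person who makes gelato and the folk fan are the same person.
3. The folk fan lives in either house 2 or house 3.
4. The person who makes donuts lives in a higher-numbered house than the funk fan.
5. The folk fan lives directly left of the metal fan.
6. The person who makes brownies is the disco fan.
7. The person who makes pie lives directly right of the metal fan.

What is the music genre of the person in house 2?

folk

The person who makes gelato is narrowed to house 2 or 3; consider each.
Placing it in house 3 leads to a contradiction, so it's in house 2.
Clue 2 places the folk fan in house 2.
From clue 5, the metal fan must be in house 3.
Clue 7: the person who makes pie is in house 4.
By clue 1, the person who makes donuts is in house 5.
Clue 1 places the rock fan in house 5.
So house 3 gets tarts for dessert.
House 1's music genre must be disco (nothing else left).
The only music genre still possible for house 4 is funk.
The only dessert still possible for house 1 is brownies.
So: house 1 = brownies/disco, house 2 = gelato/folk, house 3 = tarts/metal, house 4 = pie/funk, house 5 = donuts/rock.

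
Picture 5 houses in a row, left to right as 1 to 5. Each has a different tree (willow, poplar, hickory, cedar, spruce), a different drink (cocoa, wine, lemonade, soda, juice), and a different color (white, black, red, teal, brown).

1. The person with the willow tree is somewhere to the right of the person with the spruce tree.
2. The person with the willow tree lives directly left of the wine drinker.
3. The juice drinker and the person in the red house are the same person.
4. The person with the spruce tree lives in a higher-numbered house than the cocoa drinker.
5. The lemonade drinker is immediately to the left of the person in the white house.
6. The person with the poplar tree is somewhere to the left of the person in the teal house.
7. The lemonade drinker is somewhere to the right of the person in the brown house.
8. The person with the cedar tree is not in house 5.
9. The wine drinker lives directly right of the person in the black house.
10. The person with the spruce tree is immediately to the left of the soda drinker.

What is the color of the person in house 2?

red

The only tree still possible for house 5 is hickory.
The person with the spruce tree is narrowed to house 2 or 3; consider each.
Placing it in house 3 leads to a contradiction, so it's in house 2.
The cocoa drinker is in house 1 (clue 4).
Clue 10: the soda drinker is in house 3.
House 1 color: only brown fits.
The person with the willow tree is narrowed to house 3 or 4; consider each.
Placing it in house 3 leads to a contradiction, so it's in house 4.
Clue 2 places the wine drinker in house 5.
From clue 9, the person in the black house must be in house 4.
Clue 3: the juice drinker is in house 2.
The person in the red house is in house 2 (clue 3).
House 4's drink must be lemonade (nothing else left).
By clue 5, the person in the white house is in house 5.
House 3 color: only teal fits.
Clue 6 places the person with the poplar tree in house 1.
That leaves cedar as the tree for house 3.
So: house 1 = poplar/cocoa/brown, house 2 = spruce/juice/red, house 3 = cedar/soda/teal, house 4 = willow/lemonade/black, house 5 = hickory/wine/white.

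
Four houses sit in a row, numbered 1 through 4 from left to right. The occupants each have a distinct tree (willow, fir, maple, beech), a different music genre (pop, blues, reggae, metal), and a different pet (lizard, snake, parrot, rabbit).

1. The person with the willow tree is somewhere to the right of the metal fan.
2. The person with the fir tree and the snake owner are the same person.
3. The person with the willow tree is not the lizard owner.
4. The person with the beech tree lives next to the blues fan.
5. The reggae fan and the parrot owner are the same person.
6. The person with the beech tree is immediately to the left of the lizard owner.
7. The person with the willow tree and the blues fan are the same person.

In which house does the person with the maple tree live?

The person with the beech tree is narrowed to house 1 or 2 or 3; consider each.
Placing it in house 1 and house 2 leads to a contradiction, so it's in house 3.
By clue 6, the lizard owner is in house 4.
Clue 3 places the person with the willow tree in house 2.
The blues fan is in house 2 (clue 7).
House 1 tree: only fir fits.
The only tree still possible for house 4 is maple.
House 4's music genre must be pop (nothing else left).
Clue 1: the metal fan is in house 1.
Clue 2: the snake owner is in house 1.
House 3 music genre: only reggae fits.
House 2's pet must be rabbit (nothing else left).
House 3's pet must be parrot (nothing else left).
So: house 1 = fir/metal/snake, house 2 = willow/blues/rabbit, house 3 = beech/reggae/parrot, house 4 = maple/pop/lizard.

4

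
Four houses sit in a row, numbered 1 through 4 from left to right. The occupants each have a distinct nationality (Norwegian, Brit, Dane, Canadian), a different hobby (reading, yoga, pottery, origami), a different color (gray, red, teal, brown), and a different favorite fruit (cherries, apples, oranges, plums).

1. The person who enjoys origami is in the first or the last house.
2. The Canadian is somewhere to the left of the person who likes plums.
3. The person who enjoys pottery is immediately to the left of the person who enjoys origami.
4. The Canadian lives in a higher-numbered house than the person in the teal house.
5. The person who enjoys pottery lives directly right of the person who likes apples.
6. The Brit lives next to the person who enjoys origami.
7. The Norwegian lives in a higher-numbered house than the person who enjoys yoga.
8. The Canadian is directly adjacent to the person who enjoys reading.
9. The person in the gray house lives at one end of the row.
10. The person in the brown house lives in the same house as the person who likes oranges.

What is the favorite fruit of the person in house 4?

The person who enjoys pottery is in house 3 (clue 3).
By clue 3, the person who enjoys origami is in house 4.
Clue 5 places the person who likes apples in house 2.
By clue 6, the Brit is in house 3.
That leaves Dane as the nationality for house 1.
House 2 nationality: only Canadian fits.
That leaves Norwegian as the nationality for house 4.
The person in the teal house is in house 1 (clue 4).
Clue 8: the person who enjoys reading is in house 1.
House 2's hobby must be yoga (nothing else left).
The only color still possible for house 2 is red.
That leaves brown as the color for house 3.
So house 4 gets gray for color.
By clue 10, the person who likes oranges is in house 3.
The only favorite fruit still possible for house 1 is cherries.
House 4's favorite fruit must be plums (nothing else left).
So: house 1 = Dane/reading/teal/cherries, house 2 = Canadian/yoga/red/apples, house 3 = Brit/pottery/brown/oranges, house 4 = Norwegian/origami/gray/plums.

plums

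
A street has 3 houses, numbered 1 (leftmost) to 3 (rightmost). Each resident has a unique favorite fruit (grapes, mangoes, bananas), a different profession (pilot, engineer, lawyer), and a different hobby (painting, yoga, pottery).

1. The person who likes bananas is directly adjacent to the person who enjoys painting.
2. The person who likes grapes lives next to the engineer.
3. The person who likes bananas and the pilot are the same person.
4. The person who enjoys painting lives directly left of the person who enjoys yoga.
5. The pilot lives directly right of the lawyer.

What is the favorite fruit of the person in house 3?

bananas

The person who likes bananas is narrowed to house 2 or 3; consider each.
Placing it in house 2 leads to a contradiction, so it's in house 3.
By clue 1, the person who enjoys painting is in house 2.
The pilot is in house 3 (clue 3).
By clue 4, the person who enjoys yoga is in house 3.
The lawyer is in house 2 (clue 5).
That leaves engineer as the profession for house 1.
The only hobby still possible for house 1 is pottery.
By clue 2, the person who likes grapes is in house 2.
House 1's favorite fruit must be mangoes (nothing else left).
So: house 1 = mangoes/engineer/pottery, house 2 = grapes/lawyer/painting, house 3 = bananas/pilot/yoga.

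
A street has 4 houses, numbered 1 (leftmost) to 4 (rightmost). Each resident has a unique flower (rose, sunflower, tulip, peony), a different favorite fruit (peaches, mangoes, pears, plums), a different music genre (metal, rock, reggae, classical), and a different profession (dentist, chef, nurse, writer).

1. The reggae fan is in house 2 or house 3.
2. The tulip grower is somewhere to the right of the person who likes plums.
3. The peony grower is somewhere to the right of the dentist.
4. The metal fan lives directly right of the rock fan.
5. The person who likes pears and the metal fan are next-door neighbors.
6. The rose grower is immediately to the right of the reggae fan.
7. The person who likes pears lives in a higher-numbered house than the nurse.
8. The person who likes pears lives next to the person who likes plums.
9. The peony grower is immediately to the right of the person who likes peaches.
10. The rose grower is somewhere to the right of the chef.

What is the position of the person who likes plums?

2

House 1 flower: only sunflower fits.
House 4 profession: only writer fits.
The rose grower is narrowed to house 3 or 4; consider each.
Placing it in house 3 leads to a contradiction, so it's in house 4.
From clue 6, the reggae fan must be in house 3.
Clue 4 places the metal fan in house 2.
Clue 4 places the rock fan in house 1.
Clue 5: the person who likes pears is in house 3.
From clue 8, the person who likes plums must be in house 2.
That leaves mangoes as the favorite fruit for house 4.
The only music genre still possible for house 4 is classical.
So house 3 gets chef for profession.
From clue 2, the tulip grower must be in house 3.
From clue 9, the peony grower must be in house 2.
The only favorite fruit still possible for house 1 is peaches.
The dentist is in house 1 (clue 3).
That leaves nurse as the profession for house 2.
So: house 1 = sunflower/peaches/rock/dentist, house 2 = peony/plums/metal/nurse, house 3 = tulip/pears/reggae/chef, house 4 = rose/mangoes/classical/writer.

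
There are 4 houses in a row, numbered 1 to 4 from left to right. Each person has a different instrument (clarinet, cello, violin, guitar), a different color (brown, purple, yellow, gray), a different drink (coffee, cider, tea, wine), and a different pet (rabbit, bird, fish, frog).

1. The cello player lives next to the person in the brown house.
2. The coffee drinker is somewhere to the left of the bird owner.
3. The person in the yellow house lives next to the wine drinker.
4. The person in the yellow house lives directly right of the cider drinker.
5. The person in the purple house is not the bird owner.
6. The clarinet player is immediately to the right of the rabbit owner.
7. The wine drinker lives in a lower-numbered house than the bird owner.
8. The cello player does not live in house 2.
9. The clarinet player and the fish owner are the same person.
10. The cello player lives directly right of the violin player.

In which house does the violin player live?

That leaves guitar as the instrument for house 1.
The only drink still possible for house 4 is tea.
The cello player is narrowed to house 3 or 4; consider each.
Placing it in house 3 leads to a contradiction, so it's in house 4.
Clue 1: the person in the brown house is in house 3.
Clue 10: the violin player is in house 3.
House 2 instrument: only clarinet fits.
By clue 6, the rabbit owner is in house 1.
By clue 9, the fish owner is in house 2.
House 2 drink: only coffee fits.
The person in the yellow house is narrowed to house 2 or 4; consider each.
Placing it in house 4 leads to a contradiction, so it's in house 2.
From clue 4, the cider drinker must be in house 1.
House 3's drink must be wine (nothing else left).
By clue 7, the bird owner is in house 4.
The only pet still possible for house 3 is frog.
Clue 5 places the person in the purple house in house 1.
So house 4 gets gray for color.
So: house 1 = guitar/purple/cider/rabbit, house 2 = clarinet/yellow/coffee/fish, house 3 = violin/brown/wine/frog, house 4 = cello/gray/tea/bird.

3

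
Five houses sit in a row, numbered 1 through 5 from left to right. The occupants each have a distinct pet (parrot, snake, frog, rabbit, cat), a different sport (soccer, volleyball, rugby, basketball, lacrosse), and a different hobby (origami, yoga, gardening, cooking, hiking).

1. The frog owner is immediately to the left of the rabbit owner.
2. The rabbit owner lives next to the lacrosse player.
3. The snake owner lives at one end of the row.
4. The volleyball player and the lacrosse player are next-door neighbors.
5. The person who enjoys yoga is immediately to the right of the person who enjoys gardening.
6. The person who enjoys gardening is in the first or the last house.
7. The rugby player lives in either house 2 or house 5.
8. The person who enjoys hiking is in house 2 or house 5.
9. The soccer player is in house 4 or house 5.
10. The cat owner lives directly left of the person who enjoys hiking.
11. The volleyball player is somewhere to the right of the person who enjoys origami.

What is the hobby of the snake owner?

By clue 6, the person who enjoys gardening is in house 1.
By clue 5, the person who enjoys yoga is in house 2.
That leaves hiking as the hobby for house 5.
By clue 10, the cat owner is in house 4.
House 1 sport: only basketball fits.
That leaves lacrosse as the sport for house 3.
By clue 2, the rabbit owner is in house 2.
Clue 4 places the volleyball player in house 4.
The person who enjoys origami is in house 3 (clue 11).
House 3's pet must be parrot (nothing else left).
So house 5 gets snake for pet.
The only sport still possible for house 2 is rugby.
So house 5 gets soccer for sport.
That leaves cooking as the hobby for house 4.
So house 1 gets frog for pet.
So: house 1 = frog/basketball/gardening, house 2 = rabbit/rugby/yoga, house 3 = parrot/lacrosse/origami, house 4 = cat/volleyball/cooking, house 5 = snake/soccer/hiking.

hiking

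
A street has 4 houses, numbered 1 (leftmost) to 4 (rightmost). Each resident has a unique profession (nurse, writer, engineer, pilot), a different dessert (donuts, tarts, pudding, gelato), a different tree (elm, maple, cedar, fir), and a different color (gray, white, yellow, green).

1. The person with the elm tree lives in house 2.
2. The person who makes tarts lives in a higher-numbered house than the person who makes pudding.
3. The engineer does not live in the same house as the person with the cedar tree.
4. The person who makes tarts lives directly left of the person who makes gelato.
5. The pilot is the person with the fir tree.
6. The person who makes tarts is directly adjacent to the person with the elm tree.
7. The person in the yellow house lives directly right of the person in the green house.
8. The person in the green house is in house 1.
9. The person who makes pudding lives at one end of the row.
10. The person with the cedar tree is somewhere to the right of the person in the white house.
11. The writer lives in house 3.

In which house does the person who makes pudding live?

By clue 1, the person with the elm tree is in house 2.
From clue 6, the person who makes tarts must be in house 3.
Clue 8 places the person in the green house in house 1.
Clue 9 places the person who makes pudding in house 1.
Clue 11: the writer is in house 3.
House 2 dessert: only donuts fits.
So house 4 gets gelato for dessert.
By clue 7, the person in the yellow house is in house 2.
House 4 color: only gray fits.
Clue 10 places the person with the cedar tree in house 4.
That leaves fir as the tree for house 1.
House 3 tree: only maple fits.
So house 3 gets white for color.
Clue 5: the pilot is in house 1.
The only profession still possible for house 4 is nurse.
House 2 profession: only engineer fits.
So: house 1 = pilot/pudding/fir/green, house 2 = engineer/donuts/elm/yellow, house 3 = writer/tarts/maple/white, house 4 = nurse/gelato/cedar/gray.

1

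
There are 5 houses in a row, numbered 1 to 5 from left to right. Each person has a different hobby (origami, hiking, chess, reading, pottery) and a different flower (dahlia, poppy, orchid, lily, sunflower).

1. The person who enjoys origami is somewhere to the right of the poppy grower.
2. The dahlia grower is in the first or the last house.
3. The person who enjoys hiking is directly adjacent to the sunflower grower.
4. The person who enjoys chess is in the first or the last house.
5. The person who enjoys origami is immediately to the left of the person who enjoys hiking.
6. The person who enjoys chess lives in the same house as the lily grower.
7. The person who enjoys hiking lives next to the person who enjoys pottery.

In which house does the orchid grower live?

The person who enjoys chess is narrowed to house 1 or 5; consider each.
Placing it in house 5 leads to a contradiction, so it's in house 1.
Clue 6 places the lily grower in house 1.
House 2 hobby: only reading fits.
That leaves dahlia as the flower for house 5.
The person who enjoys hiking is narrowed to house 4 or 5; consider each.
Placing it in house 5 leads to a contradiction, so it's in house 4.
Clue 3 places the sunflower grower in house 3.
Clue 5: the person who enjoys origami is in house 3.
House 5's hobby must be pottery (nothing else left).
That leaves orchid as the flower for house 4.
The only flower still possible for house 2 is poppy.
So: house 1 = chess/lily, house 2 = reading/poppy, house 3 = origami/sunflower, house 4 = hiking/orchid, house 5 = pottery/dahlia.

4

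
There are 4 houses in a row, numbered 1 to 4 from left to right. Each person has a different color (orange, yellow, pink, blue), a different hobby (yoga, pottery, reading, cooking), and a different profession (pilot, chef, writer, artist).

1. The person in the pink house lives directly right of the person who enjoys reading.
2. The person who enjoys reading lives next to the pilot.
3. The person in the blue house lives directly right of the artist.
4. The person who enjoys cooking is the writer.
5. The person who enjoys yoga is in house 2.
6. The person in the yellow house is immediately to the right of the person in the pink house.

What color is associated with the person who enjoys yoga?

pink

Clue 5: the person who enjoys yoga is in house 2.
That leaves orange as the color for house 1.
From clue 1, the person in the pink house must be in house 2.
Clue 1 places the person who enjoys reading in house 1.
From clue 2, the pilot must be in house 2.
The person in the yellow house is in house 3 (clue 6).
House 4's color must be blue (nothing else left).
From clue 3, the artist must be in house 3.
So house 1 gets chef for profession.
House 4 profession: only writer fits.
From clue 4, the person who enjoys cooking must be in house 4.
The only hobby still possible for house 3 is pottery.
So: house 1 = orange/reading/chef, house 2 = pink/yoga/pilot, house 3 = yellow/pottery/artist, house 4 = blue/cooking/writer.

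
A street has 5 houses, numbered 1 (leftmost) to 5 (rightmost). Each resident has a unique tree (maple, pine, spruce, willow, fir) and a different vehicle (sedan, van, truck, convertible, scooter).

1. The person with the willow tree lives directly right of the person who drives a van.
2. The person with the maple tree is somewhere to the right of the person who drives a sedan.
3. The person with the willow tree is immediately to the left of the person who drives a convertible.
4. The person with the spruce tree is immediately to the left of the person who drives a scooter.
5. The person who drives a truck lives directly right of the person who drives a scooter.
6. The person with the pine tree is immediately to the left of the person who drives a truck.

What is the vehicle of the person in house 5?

truck

The person with the pine tree is narrowed to house 2 or 3 or 4; consider each.
Placing it in house 2 and house 3 leads to a contradiction, so it's in house 4.
Clue 6 places the person who drives a truck in house 5.
The person who drives a scooter is in house 4 (clue 5).
From clue 3, the person with the willow tree must be in house 2.
The person with the spruce tree is in house 3 (clue 4).
House 1 tree: only fir fits.
So house 5 gets maple for tree.
The only vehicle still possible for house 3 is convertible.
From clue 1, the person who drives a van must be in house 1.
So house 2 gets sedan for vehicle.
So: house 1 = fir/van, house 2 = willow/sedan, house 3 = spruce/convertible, house 4 = pine/scooter, house 5 = maple/truck.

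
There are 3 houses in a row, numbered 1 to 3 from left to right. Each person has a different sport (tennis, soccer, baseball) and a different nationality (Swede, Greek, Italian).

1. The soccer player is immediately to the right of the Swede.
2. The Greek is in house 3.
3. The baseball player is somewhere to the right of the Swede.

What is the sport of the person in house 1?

tennis

The Greek is in house 3 (clue 2).
House 1's sport must be tennis (nothing else left).
The baseball player is narrowed to house 2 or 3; consider each.
Placing it in house 2 leads to a contradiction, so it's in house 3.
So house 2 gets soccer for sport.
The Swede is in house 1 (clue 1).
So house 2 gets Italian for nationality.
So: house 1 = tennis/Swede, house 2 = soccer/Italian, house 3 = baseball/Greek.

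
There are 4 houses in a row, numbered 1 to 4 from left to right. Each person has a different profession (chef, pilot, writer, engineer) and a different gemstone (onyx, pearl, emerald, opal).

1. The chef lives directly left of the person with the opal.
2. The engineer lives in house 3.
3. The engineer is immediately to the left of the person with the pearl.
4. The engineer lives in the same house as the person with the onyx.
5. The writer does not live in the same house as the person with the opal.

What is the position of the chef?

Clue 2 places the engineer in house 3.
Clue 3 places the person with the pearl in house 4.
The person with the onyx is in house 3 (clue 4).
House 1 gemstone: only emerald fits.
House 2 gemstone: only opal fits.
The chef is in house 1 (clue 1).
House 2 profession: only pilot fits.
That leaves writer as the profession for house 4.
So: house 1 = chef/emerald, house 2 = pilot/opal, house 3 = engineer/onyx, house 4 = writer/pearl.

1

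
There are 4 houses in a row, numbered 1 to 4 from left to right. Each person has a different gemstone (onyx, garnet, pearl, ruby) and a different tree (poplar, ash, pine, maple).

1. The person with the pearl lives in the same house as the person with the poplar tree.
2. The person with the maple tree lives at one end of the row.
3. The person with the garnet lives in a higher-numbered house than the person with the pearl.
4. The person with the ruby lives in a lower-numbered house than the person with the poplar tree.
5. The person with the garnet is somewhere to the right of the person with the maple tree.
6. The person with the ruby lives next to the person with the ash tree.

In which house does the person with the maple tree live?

The person with the maple tree is in house 1 (clue 5).
House 4 tree: only pine fits.
The person with the garnet is narrowed to house 3 or 4; consider each.
Placing it in house 3 leads to a contradiction, so it's in house 4.
The person with the pearl is narrowed to house 2 or 3; consider each.
Placing it in house 2 leads to a contradiction, so it's in house 3.
The person with the poplar tree is in house 3 (clue 1).
So house 2 gets ash for tree.
Clue 6 places the person with the ruby in house 1.
That leaves onyx as the gemstone for house 2.
So: house 1 = ruby/maple, house 2 = onyx/ash, house 3 = pearl/poplar, house 4 = garnet/pine.

1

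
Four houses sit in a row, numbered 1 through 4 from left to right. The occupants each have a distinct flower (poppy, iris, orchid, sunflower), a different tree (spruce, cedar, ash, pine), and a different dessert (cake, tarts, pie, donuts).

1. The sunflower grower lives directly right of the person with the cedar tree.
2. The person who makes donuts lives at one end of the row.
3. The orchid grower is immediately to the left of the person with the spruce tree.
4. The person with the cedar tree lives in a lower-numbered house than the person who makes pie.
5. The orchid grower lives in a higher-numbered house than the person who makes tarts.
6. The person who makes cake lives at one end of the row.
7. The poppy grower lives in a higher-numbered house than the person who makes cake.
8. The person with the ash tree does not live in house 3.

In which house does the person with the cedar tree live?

1

Clue 7: the person who makes cake is in house 1.
That leaves iris as the flower for house 1.
House 2's dessert must be tarts (nothing else left).
House 3 dessert: only pie fits.
That leaves donuts as the dessert for house 4.
Clue 5 places the orchid grower in house 3.
The sunflower grower is in house 2 (clue 1).
By clue 1, the person with the cedar tree is in house 1.
The person with the spruce tree is in house 4 (clue 3).
That leaves poppy as the flower for house 4.
The only tree still possible for house 2 is ash.
The only tree still possible for house 3 is pine.
So: house 1 = iris/cedar/cake, house 2 = sunflower/ash/tarts, house 3 = orchid/pine/pie, house 4 = poppy/spruce/donuts.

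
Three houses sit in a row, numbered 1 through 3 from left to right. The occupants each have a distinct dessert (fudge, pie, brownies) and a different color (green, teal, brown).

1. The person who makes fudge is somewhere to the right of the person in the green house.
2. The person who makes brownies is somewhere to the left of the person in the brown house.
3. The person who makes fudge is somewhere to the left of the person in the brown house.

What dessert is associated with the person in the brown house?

From clue 3, the person who makes fudge must be in house 2.
Clue 3 places the person in the brown house in house 3.
House 1's dessert must be brownies (nothing else left).
House 3 dessert: only pie fits.
The person in the green house is in house 1 (clue 1).
House 2 color: only teal fits.
So: house 1 = brownies/green, house 2 = fudge/teal, house 3 = pie/brown.

pie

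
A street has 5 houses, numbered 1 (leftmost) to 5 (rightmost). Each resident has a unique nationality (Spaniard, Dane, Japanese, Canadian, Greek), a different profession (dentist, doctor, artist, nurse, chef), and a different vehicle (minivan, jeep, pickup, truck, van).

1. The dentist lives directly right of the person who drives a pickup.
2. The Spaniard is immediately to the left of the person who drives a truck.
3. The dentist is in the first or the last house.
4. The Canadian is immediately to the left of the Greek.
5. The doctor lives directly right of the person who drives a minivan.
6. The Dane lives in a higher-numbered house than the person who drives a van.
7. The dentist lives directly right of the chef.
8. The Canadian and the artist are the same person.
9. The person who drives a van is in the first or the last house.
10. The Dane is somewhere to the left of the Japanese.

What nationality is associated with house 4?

Spaniard

Clue 3 places the dentist in house 5.
Clue 7 places the chef in house 4.
Clue 9 places the person who drives a van in house 1.
The person who drives a pickup is in house 4 (clue 1).
By clue 5, the doctor is in house 3.
By clue 5, the person who drives a minivan is in house 2.
The only nationality still possible for house 1 is Canadian.
That leaves Japanese as the nationality for house 5.
From clue 4, the Greek must be in house 2.
Clue 8: the artist is in house 1.
House 3 nationality: only Dane fits.
So house 4 gets Spaniard for nationality.
The only profession still possible for house 2 is nurse.
Clue 2 places the person who drives a truck in house 5.
House 3 vehicle: only jeep fits.
So: house 1 = Canadian/artist/van, house 2 = Greek/nurse/minivan, house 3 = Dane/doctor/jeep, house 4 = Spaniard/chef/pickup, house 5 = Japanese/dentist/truck.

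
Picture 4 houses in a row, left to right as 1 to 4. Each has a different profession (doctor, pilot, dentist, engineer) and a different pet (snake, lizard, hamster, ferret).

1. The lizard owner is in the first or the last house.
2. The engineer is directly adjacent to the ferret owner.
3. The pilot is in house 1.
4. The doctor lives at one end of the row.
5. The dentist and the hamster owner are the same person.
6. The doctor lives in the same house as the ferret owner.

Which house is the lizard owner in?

From clue 3, the pilot must be in house 1.
By clue 6, the ferret owner is in house 4.
The only profession still possible for house 4 is doctor.
The engineer is in house 3 (clue 2).
The only profession still possible for house 2 is dentist.
House 1's pet must be lizard (nothing else left).
From clue 5, the hamster owner must be in house 2.
That leaves snake as the pet for house 3.
So: house 1 = pilot/lizard, house 2 = dentist/hamster, house 3 = engineer/snake, house 4 = doctor/ferret.

1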